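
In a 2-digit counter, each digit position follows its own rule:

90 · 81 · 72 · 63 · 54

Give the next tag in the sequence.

45

First digit: −1 each step, mod 10, so 9, 8, 7, 6, 5 → 4.
Second digit: +1 each step, mod 10; 0, 1, 2, 3, 4 → 5.
Putting it together: 45.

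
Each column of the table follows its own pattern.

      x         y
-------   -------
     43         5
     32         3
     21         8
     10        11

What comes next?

For the column x, −11 each step: 43, 32, 21, 10 → -1.
Column y — each term is the sum of the two before it: 5, 3, 8, 11 → 19.
So the next row is -1  19.

-1  19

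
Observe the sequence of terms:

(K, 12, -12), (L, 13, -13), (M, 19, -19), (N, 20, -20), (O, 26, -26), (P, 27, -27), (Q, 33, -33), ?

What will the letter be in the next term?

Letter: K, L, M, N, O, P, Q → R (letters move forward 1 place in the alphabet).
Second component goes 12, 13, 19, 20, 26, 27, 33 → 34 (alternating steps +1, +6, +1, +6, …).
Third component goes -12, -13, -19, -20, -26, -27, -33 → -34 (always the negative of the second component).

R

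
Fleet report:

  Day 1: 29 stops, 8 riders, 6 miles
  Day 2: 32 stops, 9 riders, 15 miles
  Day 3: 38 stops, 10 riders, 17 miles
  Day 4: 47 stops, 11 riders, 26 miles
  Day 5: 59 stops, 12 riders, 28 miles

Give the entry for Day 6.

74 stops, 13 riders, 37 miles

Stops: 29, 32, 38, 47, 59 → 74 (differences are 3, 6, 9, … (increasing by 3 each time)).
Riders: 8, 9, 10, 11, 12 → 13 (+1 each step).
Miles: alternating steps +9, +2, +9, +2, …; 6, 15, 17, 26, 28 → 37.
So the next row is 74 stops, 13 riders, 37 miles.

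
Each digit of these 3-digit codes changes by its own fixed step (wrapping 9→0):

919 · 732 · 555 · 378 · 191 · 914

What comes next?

First digit: 9, 7, 5, 3, 1, 9 → 7 (−2 each step, mod 10).
For the second digit, +2 each step, mod 10: 1, 3, 5, 7, 9, 1 → 3.
For the third digit, +3 each step, mod 10: 9, 2, 5, 8, 1, 4 → 7.
So the next code is 737.

737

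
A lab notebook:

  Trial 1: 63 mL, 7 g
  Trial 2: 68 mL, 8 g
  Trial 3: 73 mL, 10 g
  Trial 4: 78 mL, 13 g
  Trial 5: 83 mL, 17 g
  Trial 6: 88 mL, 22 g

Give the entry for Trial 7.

ML: 63, 68, 73, 78, 83, 88 → 93 (+5 each step).
G: differences are 1, 2, 3, … (increasing by 1 each time), so 7, 8, 10, 13, 17, 22 → 28.
Combining the parts gives 93 mL, 28 g.

93 mL, 28 g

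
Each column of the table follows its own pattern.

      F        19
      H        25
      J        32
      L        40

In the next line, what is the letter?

N

Letter: letters move forward 2 places in the alphabet; F, H, J, L → N.
Second component: 19, 25, 32, 40 → 49 (differences are 6, 7, 8, … (increasing by 1 each time)).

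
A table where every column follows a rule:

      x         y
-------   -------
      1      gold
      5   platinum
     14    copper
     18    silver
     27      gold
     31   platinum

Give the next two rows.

Column x goes 1, 5, 14, 18, 27, 31 → 40 → 44 (alternating steps +4, +9, +4, +9, …).
For the column y, repeats gold → platinum → copper → silver: gold, platinum, copper, silver, gold, platinum → copper → silver.
So the next two rows are 40  copper and 44  silver.

40  copper; 44  silver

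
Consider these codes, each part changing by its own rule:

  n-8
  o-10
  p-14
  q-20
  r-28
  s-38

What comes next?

Letter: letters move forward 1 place in the alphabet, so n, o, p, q, r, s → t.
Second component: differences are 2, 4, 6, … (increasing by 2 each time); 8, 10, 14, 20, 28, 38 → 50.
So the next code is t-50.

t-50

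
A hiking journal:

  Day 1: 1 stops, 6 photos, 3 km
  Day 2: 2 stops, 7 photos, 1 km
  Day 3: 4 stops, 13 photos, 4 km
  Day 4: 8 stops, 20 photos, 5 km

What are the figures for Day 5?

16 stops, 33 photos, 9 km

Stops: ×2 each step; 1, 2, 4, 8 → 16.
Photos goes 6, 7, 13, 20 → 33 (each term is the sum of the two before it).
Km: 3, 1, 4, 5 → 9 (each term is the sum of the two before it).
Putting it together: 16 stops, 33 photos, 9 km.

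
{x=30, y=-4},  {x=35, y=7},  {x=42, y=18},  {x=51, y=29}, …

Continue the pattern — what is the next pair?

{x=62, y=40}

X: 30, 35, 42, 51 → 62 (differences are 5, 7, 9, … (increasing by 2 each time)).
Y — +11 each step: -4, 7, 18, 29 → 40.
So the next pair is {x=62, y=40}.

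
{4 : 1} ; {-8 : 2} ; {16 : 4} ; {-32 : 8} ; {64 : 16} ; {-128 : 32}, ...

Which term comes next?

First coordinate goes 4, -8, 16, -32, 64, -128 → 256 (×(-2) each step).
Second coordinate — ×2 each step: 1, 2, 4, 8, 16, 32 → 64.
So the next term is {256 : 64}.

{256 : 64}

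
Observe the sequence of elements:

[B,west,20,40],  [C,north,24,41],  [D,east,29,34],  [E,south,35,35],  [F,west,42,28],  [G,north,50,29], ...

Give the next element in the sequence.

Letter goes B, C, D, E, F, G → H (letters move forward 1 place in the alphabet).
Direction: repeats west → north → east → south, so west, north, east, south, west, north → east.
For the third value, differences are 4, 5, 6, … (increasing by 1 each time): 20, 24, 29, 35, 42, 50 → 59.
Fourth value — alternating steps +1, −7, +1, −7, …: 40, 41, 34, 35, 28, 29 → 22.
So the next element is [H,east,59,22].

[H,east,59,22]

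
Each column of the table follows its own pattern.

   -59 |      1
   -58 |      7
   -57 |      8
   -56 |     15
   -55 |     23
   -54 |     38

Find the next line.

-53  61

First component: +1 each step, so -59, -58, -57, -56, -55, -54 → -53.
Second component: each term is the sum of the two before it; 1, 7, 8, 15, 23, 38 → 61.
Combining the parts gives -53  61.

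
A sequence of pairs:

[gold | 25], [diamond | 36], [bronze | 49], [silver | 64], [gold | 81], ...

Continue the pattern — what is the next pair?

Rank: repeats gold → diamond → bronze → silver, so gold, diamond, bronze, silver, gold → diamond.
Second entry: perfect squares: 5², 6², 7², …, so 25, 36, 49, 64, 81 → 100.
Putting it together: [diamond | 100].

[diamond | 100]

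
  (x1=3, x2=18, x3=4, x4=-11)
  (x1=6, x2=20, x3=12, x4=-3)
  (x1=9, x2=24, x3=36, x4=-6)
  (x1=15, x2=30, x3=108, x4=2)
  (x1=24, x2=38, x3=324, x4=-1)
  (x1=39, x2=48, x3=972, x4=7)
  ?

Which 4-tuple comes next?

(x1=63, x2=60, x3=2916, x4=4)

X1 — each term is the sum of the two before it: 3, 6, 9, 15, 24, 39 → 63.
X2: differences are 2, 4, 6, … (increasing by 2 each time); 18, 20, 24, 30, 38, 48 → 60.
X3: 4, 12, 36, 108, 324, 972 → 2916 (×3 each step).
For the x4, alternating steps +8, −3, +8, −3, …: -11, -3, -6, 2, -1, 7 → 4.
Putting it together: (x1=63, x2=60, x3=2916, x4=4).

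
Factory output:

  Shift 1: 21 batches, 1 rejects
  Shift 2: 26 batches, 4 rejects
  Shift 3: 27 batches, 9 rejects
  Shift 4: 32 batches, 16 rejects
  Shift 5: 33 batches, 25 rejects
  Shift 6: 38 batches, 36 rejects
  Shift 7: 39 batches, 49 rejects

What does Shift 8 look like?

44 batches, 64 rejects

Batches: alternating steps +5, +1, +5, +1, …; 21, 26, 27, 32, 33, 38, 39 → 44.
Rejects: perfect squares: 1², 2², 3², …; 1, 4, 9, 16, 25, 36, 49 → 64.
Combining the parts gives 44 batches, 64 rejects.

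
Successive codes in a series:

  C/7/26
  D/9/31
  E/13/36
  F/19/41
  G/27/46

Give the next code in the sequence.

H/37/51

Letter — letters move forward 1 place in the alphabet: C, D, E, F, G → H.
Second component: differences are 2, 4, 6, … (increasing by 2 each time), so 7, 9, 13, 19, 27 → 37.
Third component: 26, 31, 36, 41, 46 → 51 (+5 each step).
Combining the parts gives H/37/51.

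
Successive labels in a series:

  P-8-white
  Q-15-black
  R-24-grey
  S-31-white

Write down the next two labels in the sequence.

Letter goes P, Q, R, S → T → U (letters move forward 1 place in the alphabet).
Second component: alternating steps +7, +9, +7, +9, …; 8, 15, 24, 31 → 40 → 47.
Shade: white, black, grey, white → black → grey (repeats white → black → grey).
Putting the parts together: T-40-black and then U-47-grey.

T-40-black, U-47-grey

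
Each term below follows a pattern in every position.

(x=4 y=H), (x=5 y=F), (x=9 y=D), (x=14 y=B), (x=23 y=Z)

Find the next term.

For the x, each term is the sum of the two before it: 4, 5, 9, 14, 23 → 37.
Y goes H, F, D, B, Z → X (letters move back 2 places in the alphabet, wrapping A→Z).
Combining the parts gives (x=37 y=X).

(x=37 y=X)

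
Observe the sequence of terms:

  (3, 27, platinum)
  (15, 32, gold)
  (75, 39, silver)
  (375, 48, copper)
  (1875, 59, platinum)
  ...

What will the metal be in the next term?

Metal goes platinum, gold, silver, copper, platinum → gold (repeats platinum → gold → silver → copper).

gold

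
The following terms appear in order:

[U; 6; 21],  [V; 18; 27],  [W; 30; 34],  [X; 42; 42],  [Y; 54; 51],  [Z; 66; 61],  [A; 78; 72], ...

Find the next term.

[B; 90; 84]

Letter: letters move forward 1 place in the alphabet, wrapping Z→A; U, V, W, X, Y, Z, A → B.
Second part: +12 each step; 6, 18, 30, 42, 54, 66, 78 → 90.
Third part goes 21, 27, 34, 42, 51, 61, 72 → 84 (differences are 6, 7, 8, … (increasing by 1 each time)).
So the next term is [B; 90; 84].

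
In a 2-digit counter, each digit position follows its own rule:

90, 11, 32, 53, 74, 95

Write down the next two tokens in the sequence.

First digit: +2 each step, mod 10, so 9, 1, 3, 5, 7, 9 → 1 → 3.
Second digit — +1 each step, mod 10: 0, 1, 2, 3, 4, 5 → 6 → 7.
So the next two tokens are 16 and 37.

16, 37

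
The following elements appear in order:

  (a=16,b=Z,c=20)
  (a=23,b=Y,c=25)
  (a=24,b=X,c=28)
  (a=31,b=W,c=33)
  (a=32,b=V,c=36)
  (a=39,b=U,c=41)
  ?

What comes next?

(a=40,b=T,c=44)

A: alternating steps +7, +1, +7, +1, …; 16, 23, 24, 31, 32, 39 → 40.
B: letters move back 1 place in the alphabet, so Z, Y, X, W, V, U → T.
C: 20, 25, 28, 33, 36, 41 → 44 (alternating steps +5, +3, +5, +3, …).
Putting it together: (a=40,b=T,c=44).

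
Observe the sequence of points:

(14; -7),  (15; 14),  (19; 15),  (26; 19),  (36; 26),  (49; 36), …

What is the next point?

(65; 49)

First slot: differences are 1, 4, 7, … (increasing by 3 each time); 14, 15, 19, 26, 36, 49 → 65.
Second slot — always the previous value of the first slot: -7, 14, 15, 19, 26, 36 → 49.
So the next point is (65; 49).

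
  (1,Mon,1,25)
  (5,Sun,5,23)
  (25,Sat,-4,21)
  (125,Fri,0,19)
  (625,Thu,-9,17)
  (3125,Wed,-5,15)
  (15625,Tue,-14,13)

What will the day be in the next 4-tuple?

Day — runs backward through the weekdays Mon→Sun: Mon, Sun, Sat, Fri, Thu, Wed, Tue → Mon.

Mon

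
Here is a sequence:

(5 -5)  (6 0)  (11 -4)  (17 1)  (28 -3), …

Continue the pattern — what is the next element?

First part goes 5, 6, 11, 17, 28 → 45 (each term is the sum of the two before it).
Second part — alternating steps +5, −4, +5, −4, …: -5, 0, -4, 1, -3 → 2.
So the next element is (45 2).

(45 2)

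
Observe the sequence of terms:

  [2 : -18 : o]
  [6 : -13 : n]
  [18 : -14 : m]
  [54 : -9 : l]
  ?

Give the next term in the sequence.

For the first component, ×3 each step: 2, 6, 18, 54 → 162.
Second component: alternating steps +5, −1, +5, −1, …; -18, -13, -14, -9 → -10.
Letter: o, n, m, l → k (letters move back 1 place in the alphabet).
Putting it together: [162 : -10 : k].

[162 : -10 : k]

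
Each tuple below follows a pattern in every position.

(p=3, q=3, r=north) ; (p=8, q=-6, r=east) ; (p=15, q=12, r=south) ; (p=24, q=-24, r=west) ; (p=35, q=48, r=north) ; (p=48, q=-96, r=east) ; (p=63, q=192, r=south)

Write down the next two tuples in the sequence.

(p=80, q=-384, r=west), (p=99, q=768, r=north)

P: 3, 8, 15, 24, 35, 48, 63 → 80 → 99 (differences are 5, 7, 9, … (increasing by 2 each time)).
For the q, ×(-2) each step: 3, -6, 12, -24, 48, -96, 192 → -384 → 768.
R — repeats north → east → south → west: north, east, south, west, north, east, south → west → north.
So the next two tuples are (p=80, q=-384, r=west) and (p=99, q=768, r=north).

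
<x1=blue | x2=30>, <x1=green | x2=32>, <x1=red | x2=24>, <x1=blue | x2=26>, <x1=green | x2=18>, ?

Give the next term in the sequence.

X1 — repeats blue → green → red: blue, green, red, blue, green → red.
X2 — alternating steps +2, −8, +2, −8, …: 30, 32, 24, 26, 18 → 20.
Putting it together: <x1=red | x2=20>.

<x1=red | x2=20>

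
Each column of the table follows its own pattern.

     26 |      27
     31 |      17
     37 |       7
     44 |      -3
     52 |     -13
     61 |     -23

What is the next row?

For the first component, differences are 5, 6, 7, … (increasing by 1 each time): 26, 31, 37, 44, 52, 61 → 71.
Second component goes 27, 17, 7, -3, -13, -23 → -33 (−10 each step).
So the next row is 71  -33.

71  -33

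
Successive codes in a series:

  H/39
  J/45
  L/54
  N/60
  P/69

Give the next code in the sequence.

R/75

Letter — letters move forward 2 places in the alphabet: H, J, L, N, P → R.
Second component — alternating steps +6, +9, +6, +9, …: 39, 45, 54, 60, 69 → 75.
So the next code is R/75.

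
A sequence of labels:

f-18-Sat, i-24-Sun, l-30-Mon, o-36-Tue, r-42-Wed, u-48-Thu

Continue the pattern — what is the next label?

Letter — letters move forward 3 places in the alphabet: f, i, l, o, r, u → x.
Second component: 18, 24, 30, 36, 42, 48 → 54 (+6 each step).
Day: runs through the weekdays Mon→Sun, so Sat, Sun, Mon, Tue, Wed, Thu → Fri.
Putting it together: x-54-Fri.

x-54-Fri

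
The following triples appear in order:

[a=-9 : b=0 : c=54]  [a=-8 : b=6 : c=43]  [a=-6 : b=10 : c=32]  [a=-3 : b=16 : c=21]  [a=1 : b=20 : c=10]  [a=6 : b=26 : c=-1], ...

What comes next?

[a=12 : b=30 : c=-12]

A: differences are 1, 2, 3, … (increasing by 1 each time), so -9, -8, -6, -3, 1, 6 → 12.
B goes 0, 6, 10, 16, 20, 26 → 30 (alternating steps +6, +4, +6, +4, …).
C — −11 each step: 54, 43, 32, 21, 10, -1 → -12.
So the next triple is [a=12 : b=30 : c=-12].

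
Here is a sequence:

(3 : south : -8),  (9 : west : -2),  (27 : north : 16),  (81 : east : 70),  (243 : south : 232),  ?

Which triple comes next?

First slot goes 3, 9, 27, 81, 243 → 729 (×3 each step).
For the direction, repeats south → west → north → east: south, west, north, east, south → west.
For the third slot, always 11 less than the first slot: -8, -2, 16, 70, 232 → 718.
Combining the parts gives (729 : west : 718).

(729 : west : 718)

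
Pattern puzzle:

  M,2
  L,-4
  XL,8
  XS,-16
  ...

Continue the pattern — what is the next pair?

Size — runs through clothing sizes XS→XL: M, L, XL, XS → S.
Second part: ×(-2) each step, so 2, -4, 8, -16 → 32.
Putting it together: S,32.

S,32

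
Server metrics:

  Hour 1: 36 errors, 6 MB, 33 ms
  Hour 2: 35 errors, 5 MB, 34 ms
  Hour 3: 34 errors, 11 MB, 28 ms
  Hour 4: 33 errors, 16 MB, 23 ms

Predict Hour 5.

Errors goes 36, 35, 34, 33 → 32 (−1 each step).
For the MB, each term is the sum of the two before it: 6, 5, 11, 16 → 27.
Ms goes 33, 34, 28, 23 → 12 (together with the MB always sums to 39).
So the next record is 32 errors, 27 MB, 12 ms.

32 errors, 27 MB, 12 ms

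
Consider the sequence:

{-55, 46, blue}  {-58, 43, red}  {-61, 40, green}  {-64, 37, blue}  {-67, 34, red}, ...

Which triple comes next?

{-70, 31, green}

First part: -55, -58, -61, -64, -67 → -70 (−3 each step).
Second part: 46, 43, 40, 37, 34 → 31 (−3 each step).
For the colour, repeats blue → red → green: blue, red, green, blue, red → green.
Combining the parts gives {-70, 31, green}.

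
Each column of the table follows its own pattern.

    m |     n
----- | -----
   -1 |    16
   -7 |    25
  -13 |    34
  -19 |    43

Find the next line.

Column m — −6 each step: -1, -7, -13, -19 → -25.
Column n — +9 each step: 16, 25, 34, 43 → 52.
So the next line is -25  52.

-25  52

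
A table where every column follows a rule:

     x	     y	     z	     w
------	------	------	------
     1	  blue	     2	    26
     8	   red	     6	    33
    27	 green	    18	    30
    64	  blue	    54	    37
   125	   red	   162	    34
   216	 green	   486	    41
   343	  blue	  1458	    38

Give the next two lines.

Column x: perfect cubes: 1³, 2³, 3³, …; 1, 8, 27, 64, 125, 216, 343 → 512 → 729.
Column y — repeats blue → red → green: blue, red, green, blue, red, green, blue → red → green.
For the column z, ×3 each step: 2, 6, 18, 54, 162, 486, 1458 → 4374 → 13122.
Column w: 26, 33, 30, 37, 34, 41, 38 → 45 → 42 (alternating steps +7, −3, +7, −3, …).
Putting the parts together: 512  red  4374  45 and then 729  green  13122  42.

512  red  4374  45; 729  green  13122  42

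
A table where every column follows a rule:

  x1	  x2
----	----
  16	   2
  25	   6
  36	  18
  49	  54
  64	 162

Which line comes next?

81  486

Column x1 — perfect squares: 4², 5², 6², …: 16, 25, 36, 49, 64 → 81.
For the column x2, ×3 each step: 2, 6, 18, 54, 162 → 486.
Putting it together: 81  486.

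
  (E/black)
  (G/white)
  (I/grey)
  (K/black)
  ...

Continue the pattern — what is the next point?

Letter: letters move forward 2 places in the alphabet; E, G, I, K → M.
Shade: repeats black → white → grey, so black, white, grey, black → white.
So the next point is (M/white).

(M/white)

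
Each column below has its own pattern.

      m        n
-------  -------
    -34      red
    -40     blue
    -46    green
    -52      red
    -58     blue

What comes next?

For the column m, −6 each step: -34, -40, -46, -52, -58 → -64.
For the column n, repeats red → blue → green: red, blue, green, red, blue → green.
Putting it together: -64  green.

-64  green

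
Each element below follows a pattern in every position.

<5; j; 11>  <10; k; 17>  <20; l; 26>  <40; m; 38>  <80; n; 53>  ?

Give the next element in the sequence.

<160; o; 71>

First component: ×2 each step, so 5, 10, 20, 40, 80 → 160.
Letter: j, k, l, m, n → o (letters move forward 1 place in the alphabet).
Third component: differences are 6, 9, 12, … (increasing by 3 each time); 11, 17, 26, 38, 53 → 71.
Combining the parts gives <160; o; 71>.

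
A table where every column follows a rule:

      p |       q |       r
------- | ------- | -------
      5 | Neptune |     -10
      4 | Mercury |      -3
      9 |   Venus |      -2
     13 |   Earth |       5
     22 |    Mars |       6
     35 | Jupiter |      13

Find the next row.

For the column p, each term is the sum of the two before it: 5, 4, 9, 13, 22, 35 → 57.
Column q: runs through the planets Mercury→Neptune, so Neptune, Mercury, Venus, Earth, Mars, Jupiter → Saturn.
For the column r, alternating steps +7, +1, +7, +1, …: -10, -3, -2, 5, 6, 13 → 14.
So the next row is 57  Saturn  14.

57  Saturn  14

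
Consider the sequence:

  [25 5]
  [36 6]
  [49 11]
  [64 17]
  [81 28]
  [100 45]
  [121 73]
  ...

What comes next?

For the first part, perfect squares: 5², 6², 7², …: 25, 36, 49, 64, 81, 100, 121 → 144.
Second part goes 5, 6, 11, 17, 28, 45, 73 → 118 (each term is the sum of the two before it).
Putting it together: [144 118].

[144 118]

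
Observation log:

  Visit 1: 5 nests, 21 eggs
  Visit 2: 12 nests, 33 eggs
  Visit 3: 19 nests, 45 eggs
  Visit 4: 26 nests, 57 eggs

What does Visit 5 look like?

Nests goes 5, 12, 19, 26 → 33 (+7 each step).
Eggs: +12 each step; 21, 33, 45, 57 → 69.
Putting it together: 33 nests, 69 eggs.

33 nests, 69 eggs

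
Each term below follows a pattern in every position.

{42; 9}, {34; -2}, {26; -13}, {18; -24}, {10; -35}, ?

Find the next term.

First slot: 42, 34, 26, 18, 10 → 2 (−8 each step).
Second slot: −11 each step, so 9, -2, -13, -24, -35 → -46.
So the next term is {2; -46}.

{2; -46}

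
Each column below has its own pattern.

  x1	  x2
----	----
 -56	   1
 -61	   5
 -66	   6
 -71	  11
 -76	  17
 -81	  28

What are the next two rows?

Column x1: -56, -61, -66, -71, -76, -81 → -86 → -91 (−5 each step).
Column x2 goes 1, 5, 6, 11, 17, 28 → 45 → 73 (each term is the sum of the two before it).
So the next two rows are -86  45 and -91  73.

-86  45; -91  73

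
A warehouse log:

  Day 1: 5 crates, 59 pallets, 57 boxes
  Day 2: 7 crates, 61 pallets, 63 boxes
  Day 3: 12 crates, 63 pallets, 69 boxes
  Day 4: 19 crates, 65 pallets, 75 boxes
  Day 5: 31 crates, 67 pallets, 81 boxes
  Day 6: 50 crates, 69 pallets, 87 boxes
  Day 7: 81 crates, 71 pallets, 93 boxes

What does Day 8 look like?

Crates — each term is the sum of the two before it: 5, 7, 12, 19, 31, 50, 81 → 131.
Pallets: +2 each step, so 59, 61, 63, 65, 67, 69, 71 → 73.
Boxes — +6 each step: 57, 63, 69, 75, 81, 87, 93 → 99.
Combining the parts gives 131 crates, 73 pallets, 99 boxes.

131 crates, 73 pallets, 99 boxes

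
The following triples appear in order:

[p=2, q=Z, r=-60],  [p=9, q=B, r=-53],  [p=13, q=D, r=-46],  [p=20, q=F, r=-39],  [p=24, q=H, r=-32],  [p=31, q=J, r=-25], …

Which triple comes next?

[p=35, q=L, r=-18]

P: alternating steps +7, +4, +7, +4, …; 2, 9, 13, 20, 24, 31 → 35.
Q — letters move forward 2 places in the alphabet, wrapping Z→A: Z, B, D, F, H, J → L.
R: -60, -53, -46, -39, -32, -25 → -18 (+7 each step).
So the next triple is [p=35, q=L, r=-18].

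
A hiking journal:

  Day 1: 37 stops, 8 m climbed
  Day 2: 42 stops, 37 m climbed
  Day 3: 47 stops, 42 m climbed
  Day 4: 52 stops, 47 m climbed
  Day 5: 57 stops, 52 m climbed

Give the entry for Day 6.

Stops: 37, 42, 47, 52, 57 → 62 (+5 each step).
For the m climbed, always the previous value of the stops: 8, 37, 42, 47, 52 → 57.
Putting it together: 62 stops, 57 m climbed.

62 stops, 57 m climbed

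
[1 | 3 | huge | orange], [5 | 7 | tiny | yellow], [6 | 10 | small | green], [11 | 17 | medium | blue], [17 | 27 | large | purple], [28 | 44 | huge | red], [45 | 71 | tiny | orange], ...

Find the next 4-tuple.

For the first slot, each term is the sum of the two before it: 1, 5, 6, 11, 17, 28, 45 → 73.
Second slot — each term is the sum of the two before it: 3, 7, 10, 17, 27, 44, 71 → 115.
Size: repeats huge → tiny → small → medium → large; huge, tiny, small, medium, large, huge, tiny → small.
For the colour, repeats orange → yellow → green → blue → purple → red: orange, yellow, green, blue, purple, red, orange → yellow.
Putting it together: [73 | 115 | small | yellow].

[73 | 115 | small | yellow]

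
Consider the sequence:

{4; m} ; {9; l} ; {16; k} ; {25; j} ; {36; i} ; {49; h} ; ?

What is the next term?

{64; g}

First entry: perfect squares: 2², 3², 4², …; 4, 9, 16, 25, 36, 49 → 64.
Letter: letters move back 1 place in the alphabet; m, l, k, j, i, h → g.
So the next term is {64; g}.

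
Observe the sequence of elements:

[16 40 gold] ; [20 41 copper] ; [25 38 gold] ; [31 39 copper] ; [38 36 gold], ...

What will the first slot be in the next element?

46

First slot goes 16, 20, 25, 31, 38 → 46 (differences are 4, 5, 6, … (increasing by 1 each time)).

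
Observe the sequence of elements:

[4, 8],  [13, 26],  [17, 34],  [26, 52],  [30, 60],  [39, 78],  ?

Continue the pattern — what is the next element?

First slot: alternating steps +9, +4, +9, +4, …; 4, 13, 17, 26, 30, 39 → 43.
Second slot — always 2 × the first slot: 8, 26, 34, 52, 60, 78 → 86.
Combining the parts gives [43, 86].

[43, 86]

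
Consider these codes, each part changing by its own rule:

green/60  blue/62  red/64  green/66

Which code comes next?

Colour: repeats green → blue → red, so green, blue, red, green → blue.
For the second component, +2 each step: 60, 62, 64, 66 → 68.
So the next code is blue/68.

blue/68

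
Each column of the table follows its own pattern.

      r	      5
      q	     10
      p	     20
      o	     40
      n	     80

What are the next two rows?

Letter: r, q, p, o, n → m → l (letters move back 1 place in the alphabet).
Second component: ×2 each step; 5, 10, 20, 40, 80 → 160 → 320.
Putting the parts together: m  160 and then l  320.

m  160; l  320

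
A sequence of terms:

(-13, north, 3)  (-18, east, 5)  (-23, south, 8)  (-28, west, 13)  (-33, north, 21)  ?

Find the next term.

For the first slot, −5 each step: -13, -18, -23, -28, -33 → -38.
Direction — repeats north → east → south → west: north, east, south, west, north → east.
Third slot: each term is the sum of the two before it, so 3, 5, 8, 13, 21 → 34.
So the next term is (-38, east, 34).

(-38, east, 34)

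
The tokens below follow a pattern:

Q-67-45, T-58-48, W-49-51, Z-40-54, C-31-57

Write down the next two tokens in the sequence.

F-22-60, I-13-63

Letter: Q, T, W, Z, C → F → I (letters move forward 3 places in the alphabet, wrapping Z→A).
Second component: 67, 58, 49, 40, 31 → 22 → 13 (−9 each step).
For the third component, +3 each step: 45, 48, 51, 54, 57 → 60 → 63.
So the next two tokens are F-22-60 and I-13-63.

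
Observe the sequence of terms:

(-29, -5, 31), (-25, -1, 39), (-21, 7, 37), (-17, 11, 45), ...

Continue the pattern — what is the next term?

(-13, 19, 43)

First part: +4 each step, so -29, -25, -21, -17 → -13.
Second part: alternating steps +4, +8, +4, +8, …; -5, -1, 7, 11 → 19.
Third part: alternating steps +8, −2, +8, −2, …, so 31, 39, 37, 45 → 43.
So the next term is (-13, 19, 43).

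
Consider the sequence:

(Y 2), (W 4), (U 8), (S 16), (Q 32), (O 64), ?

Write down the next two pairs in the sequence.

(M 128), (K 256)

For the letter, letters move back 2 places in the alphabet: Y, W, U, S, Q, O → M → K.
Second component: ×2 each step, so 2, 4, 8, 16, 32, 64 → 128 → 256.
So the next two pairs are (M 128) and (K 256).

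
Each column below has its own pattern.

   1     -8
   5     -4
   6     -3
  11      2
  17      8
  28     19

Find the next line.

First component — each term is the sum of the two before it: 1, 5, 6, 11, 17, 28 → 45.
Second component goes -8, -4, -3, 2, 8, 19 → 36 (always 9 less than the first component).
Combining the parts gives 45  36.

45  36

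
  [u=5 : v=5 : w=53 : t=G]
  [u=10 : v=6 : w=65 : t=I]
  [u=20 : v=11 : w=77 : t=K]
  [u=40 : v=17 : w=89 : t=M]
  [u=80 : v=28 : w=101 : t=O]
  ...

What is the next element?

U — ×2 each step: 5, 10, 20, 40, 80 → 160.
V — each term is the sum of the two before it: 5, 6, 11, 17, 28 → 45.
W — +12 each step: 53, 65, 77, 89, 101 → 113.
T goes G, I, K, M, O → Q (letters move forward 2 places in the alphabet).
So the next element is [u=160 : v=45 : w=113 : t=Q].

[u=160 : v=45 : w=113 : t=Q]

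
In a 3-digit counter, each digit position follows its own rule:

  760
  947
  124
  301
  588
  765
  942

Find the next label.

First digit — +2 each step, mod 10: 7, 9, 1, 3, 5, 7, 9 → 1.
Second digit: −2 each step, mod 10; 6, 4, 2, 0, 8, 6, 4 → 2.
Third digit goes 0, 7, 4, 1, 8, 5, 2 → 9 (−3 each step, mod 10).
Combining the parts gives 129.

129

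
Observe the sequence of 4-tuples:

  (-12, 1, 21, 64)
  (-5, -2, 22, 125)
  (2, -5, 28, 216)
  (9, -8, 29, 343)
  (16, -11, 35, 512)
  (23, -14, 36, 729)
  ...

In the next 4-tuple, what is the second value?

-17

First value: -12, -5, 2, 9, 16, 23 → 30 (+7 each step).
For the second value, −3 each step: 1, -2, -5, -8, -11, -14 → -17.
Third value goes 21, 22, 28, 29, 35, 36 → 42 (alternating steps +1, +6, +1, +6, …).
Fourth value: perfect cubes: 4³, 5³, 6³, …, so 64, 125, 216, 343, 512, 729 → 1000.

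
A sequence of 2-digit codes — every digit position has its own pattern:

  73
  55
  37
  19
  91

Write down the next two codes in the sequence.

For the first digit, −2 each step, mod 10: 7, 5, 3, 1, 9 → 7 → 5.
For the second digit, +2 each step, mod 10: 3, 5, 7, 9, 1 → 3 → 5.
Putting the parts together: 73 and then 55.

73 then 55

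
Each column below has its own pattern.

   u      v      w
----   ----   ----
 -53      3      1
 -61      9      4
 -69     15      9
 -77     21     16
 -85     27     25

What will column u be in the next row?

-93

Column u: −8 each step; -53, -61, -69, -77, -85 → -93.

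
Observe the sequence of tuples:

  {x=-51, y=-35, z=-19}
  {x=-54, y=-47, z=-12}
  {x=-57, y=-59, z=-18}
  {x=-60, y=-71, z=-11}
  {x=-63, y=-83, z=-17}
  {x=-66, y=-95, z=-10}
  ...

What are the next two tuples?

For the x, −3 each step: -51, -54, -57, -60, -63, -66 → -69 → -72.
Y goes -35, -47, -59, -71, -83, -95 → -107 → -119 (−12 each step).
Z goes -19, -12, -18, -11, -17, -10 → -16 → -9 (alternating steps +7, −6, +7, −6, …).
So the next two tuples are {x=-69, y=-107, z=-16} and {x=-72, y=-119, z=-9}.

{x=-69, y=-107, z=-16}, {x=-72, y=-119, z=-9}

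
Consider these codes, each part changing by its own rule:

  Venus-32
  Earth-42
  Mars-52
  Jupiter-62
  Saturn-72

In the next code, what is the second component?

Second component: 32, 42, 52, 62, 72 → 82 (+10 each step).

82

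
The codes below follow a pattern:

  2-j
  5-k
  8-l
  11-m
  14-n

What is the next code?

17-o

For the first component, +3 each step: 2, 5, 8, 11, 14 → 17.
Letter goes j, k, l, m, n → o (letters move forward 1 place in the alphabet).
Combining the parts gives 17-o.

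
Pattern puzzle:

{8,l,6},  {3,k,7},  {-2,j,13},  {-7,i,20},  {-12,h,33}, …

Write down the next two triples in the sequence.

{-17,g,53}, {-22,f,86}

First component goes 8, 3, -2, -7, -12 → -17 → -22 (−5 each step).
Letter: letters move back 1 place in the alphabet, so l, k, j, i, h → g → f.
Third component — each term is the sum of the two before it: 6, 7, 13, 20, 33 → 53 → 86.
So the next two triples are {-17,g,53} and {-22,f,86}.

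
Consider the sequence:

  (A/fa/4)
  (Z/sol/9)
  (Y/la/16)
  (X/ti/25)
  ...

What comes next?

Letter: A, Z, Y, X → W (letters move back 1 place in the alphabet, wrapping A→Z).
Note goes fa, sol, la, ti → do (runs through the solfège scale do→ti).
Third component — perfect squares: 2², 3², 4², …: 4, 9, 16, 25 → 36.
Putting it together: (W/do/36).

(W/do/36)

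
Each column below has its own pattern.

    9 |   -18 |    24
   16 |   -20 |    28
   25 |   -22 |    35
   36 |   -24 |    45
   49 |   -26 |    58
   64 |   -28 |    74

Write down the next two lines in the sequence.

81  -30  93; 100  -32  115

First component: 9, 16, 25, 36, 49, 64 → 81 → 100 (perfect squares: 3², 4², 5², …).
For the second component, −2 each step: -18, -20, -22, -24, -26, -28 → -30 → -32.
For the third component, differences are 4, 7, 10, … (increasing by 3 each time): 24, 28, 35, 45, 58, 74 → 93 → 115.
So the next two lines are 81  -30  93 and 100  -32  115.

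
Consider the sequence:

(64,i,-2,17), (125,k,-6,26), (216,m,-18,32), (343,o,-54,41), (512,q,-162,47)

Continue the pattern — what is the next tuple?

(729,s,-486,56)

For the first coordinate, perfect cubes: 4³, 5³, 6³, …: 64, 125, 216, 343, 512 → 729.
Letter: letters move forward 2 places in the alphabet; i, k, m, o, q → s.
For the third coordinate, ×3 each step: -2, -6, -18, -54, -162 → -486.
Fourth coordinate: alternating steps +9, +6, +9, +6, …; 17, 26, 32, 41, 47 → 56.
So the next tuple is (729,s,-486,56).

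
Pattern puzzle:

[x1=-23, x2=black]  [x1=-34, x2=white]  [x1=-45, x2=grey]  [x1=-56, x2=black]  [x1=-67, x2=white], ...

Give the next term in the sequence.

X1: −11 each step, so -23, -34, -45, -56, -67 → -78.
X2 goes black, white, grey, black, white → grey (repeats black → white → grey).
So the next term is [x1=-78, x2=grey].

[x1=-78, x2=grey]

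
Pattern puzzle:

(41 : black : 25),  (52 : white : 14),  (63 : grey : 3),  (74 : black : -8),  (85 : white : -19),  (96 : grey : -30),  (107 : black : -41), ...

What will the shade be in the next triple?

Shade: repeats black → white → grey; black, white, grey, black, white, grey, black → white.

white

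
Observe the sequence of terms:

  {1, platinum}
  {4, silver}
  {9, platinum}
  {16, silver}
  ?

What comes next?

First component: perfect squares: 1², 2², 3², …, so 1, 4, 9, 16 → 25.
Metal: alternates platinum ↔ silver, so platinum, silver, platinum, silver → platinum.
Combining the parts gives {25, platinum}.

{25, platinum}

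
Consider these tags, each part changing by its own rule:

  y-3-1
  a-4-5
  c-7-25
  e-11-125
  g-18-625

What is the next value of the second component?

Second component: each term is the sum of the two before it; 3, 4, 7, 11, 18 → 29.

29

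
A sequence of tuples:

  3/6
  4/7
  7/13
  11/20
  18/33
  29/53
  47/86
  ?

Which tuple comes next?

76/139

First value: each term is the sum of the two before it; 3, 4, 7, 11, 18, 29, 47 → 76.
Second value — each term is the sum of the two before it: 6, 7, 13, 20, 33, 53, 86 → 139.
Combining the parts gives 76/139.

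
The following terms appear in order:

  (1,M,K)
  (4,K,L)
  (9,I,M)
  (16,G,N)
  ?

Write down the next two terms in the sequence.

First component goes 1, 4, 9, 16 → 25 → 36 (perfect squares: 1², 2², 3², …).
First letter — letters move back 2 places in the alphabet: M, K, I, G → E → C.
For the second letter, letters move forward 1 place in the alphabet: K, L, M, N → O → P.
Putting the parts together: (25,E,O) and then (36,C,P).

(25,E,O), (36,C,P)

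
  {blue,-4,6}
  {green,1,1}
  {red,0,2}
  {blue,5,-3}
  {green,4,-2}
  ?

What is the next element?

{red,9,-7}

Colour: blue, green, red, blue, green → red (repeats blue → green → red).
For the second slot, alternating steps +5, −1, +5, −1, …: -4, 1, 0, 5, 4 → 9.
Third slot: together with the second slot always sums to 2; 6, 1, 2, -3, -2 → -7.
Putting it together: {red,9,-7}.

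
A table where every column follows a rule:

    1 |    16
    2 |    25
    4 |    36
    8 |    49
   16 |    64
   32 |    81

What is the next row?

64  100

First component: ×2 each step, so 1, 2, 4, 8, 16, 32 → 64.
Second component: perfect squares: 4², 5², 6², …, so 16, 25, 36, 49, 64, 81 → 100.
Combining the parts gives 64  100.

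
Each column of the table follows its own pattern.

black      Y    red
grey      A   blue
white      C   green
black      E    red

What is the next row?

grey  G  blue

For the shade, repeats black → grey → white: black, grey, white, black → grey.
Letter — letters move forward 2 places in the alphabet, wrapping Z→A: Y, A, C, E → G.
For the colour, repeats red → blue → green: red, blue, green, red → blue.
Putting it together: grey  G  blue.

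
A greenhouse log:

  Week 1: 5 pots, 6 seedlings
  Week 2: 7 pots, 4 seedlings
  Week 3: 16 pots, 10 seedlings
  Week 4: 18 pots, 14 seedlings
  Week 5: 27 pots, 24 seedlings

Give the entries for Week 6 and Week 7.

29 pots, 38 seedlings; 38 pots, 62 seedlings

Pots: 5, 7, 16, 18, 27 → 29 → 38 (alternating steps +2, +9, +2, +9, …).
Seedlings: 6, 4, 10, 14, 24 → 38 → 62 (each term is the sum of the two before it).
Putting the parts together: 29 pots, 38 seedlings and then 38 pots, 62 seedlings.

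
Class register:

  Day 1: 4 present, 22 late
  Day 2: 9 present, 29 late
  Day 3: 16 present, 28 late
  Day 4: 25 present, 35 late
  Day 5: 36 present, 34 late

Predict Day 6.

49 present, 41 late

Present: 4, 9, 16, 25, 36 → 49 (perfect squares: 2², 3², 4², …).
Late — alternating steps +7, −1, +7, −1, …: 22, 29, 28, 35, 34 → 41.
Combining the parts gives 49 present, 41 late.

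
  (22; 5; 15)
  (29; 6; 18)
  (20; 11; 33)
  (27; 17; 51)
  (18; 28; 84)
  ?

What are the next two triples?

First part: alternating steps +7, −9, +7, −9, …, so 22, 29, 20, 27, 18 → 25 → 16.
Second part — each term is the sum of the two before it: 5, 6, 11, 17, 28 → 45 → 73.
Third part — always 3 × the second part: 15, 18, 33, 51, 84 → 135 → 219.
So the next two triples are (25; 45; 135) and (16; 73; 219).

(25; 45; 135), (16; 73; 219)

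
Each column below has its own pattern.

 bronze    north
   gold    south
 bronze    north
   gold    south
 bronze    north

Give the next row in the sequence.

gold  south

Rank: bronze, gold, bronze, gold, bronze → gold (alternates bronze ↔ gold).
For the direction, alternates north ↔ south: north, south, north, south, north → south.
Putting it together: gold  south.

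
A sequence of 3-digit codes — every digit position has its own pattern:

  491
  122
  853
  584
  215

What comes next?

946

First digit — −3 each step, mod 10: 4, 1, 8, 5, 2 → 9.
Second digit: +3 each step, mod 10; 9, 2, 5, 8, 1 → 4.
Third digit: +1 each step, mod 10, so 1, 2, 3, 4, 5 → 6.
Putting it together: 946.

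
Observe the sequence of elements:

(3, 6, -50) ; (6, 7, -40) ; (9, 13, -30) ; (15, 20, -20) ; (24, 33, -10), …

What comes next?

(39, 53, 0)

First slot: each term is the sum of the two before it; 3, 6, 9, 15, 24 → 39.
Second slot goes 6, 7, 13, 20, 33 → 53 (each term is the sum of the two before it).
Third slot: +10 each step, so -50, -40, -30, -20, -10 → 0.
Putting it together: (39, 53, 0).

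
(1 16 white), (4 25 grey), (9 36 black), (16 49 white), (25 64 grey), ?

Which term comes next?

First entry: 1, 4, 9, 16, 25 → 36 (perfect squares: 1², 2², 3², …).
Second entry goes 16, 25, 36, 49, 64 → 81 (perfect squares: 4², 5², 6², …).
Shade: white, grey, black, white, grey → black (repeats white → grey → black).
Putting it together: (36 81 black).

(36 81 black)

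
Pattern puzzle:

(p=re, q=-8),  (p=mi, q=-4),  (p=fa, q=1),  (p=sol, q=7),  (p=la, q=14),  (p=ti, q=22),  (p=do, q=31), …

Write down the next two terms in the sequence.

(p=re, q=41), (p=mi, q=52)

P: runs through the solfège scale do→ti; re, mi, fa, sol, la, ti, do → re → mi.
Q goes -8, -4, 1, 7, 14, 22, 31 → 41 → 52 (differences are 4, 5, 6, … (increasing by 1 each time)).
So the next two terms are (p=re, q=41) and (p=mi, q=52).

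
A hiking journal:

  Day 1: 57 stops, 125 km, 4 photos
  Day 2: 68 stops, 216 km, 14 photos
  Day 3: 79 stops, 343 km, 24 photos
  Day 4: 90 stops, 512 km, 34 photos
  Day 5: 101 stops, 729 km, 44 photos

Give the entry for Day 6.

Stops: +11 each step; 57, 68, 79, 90, 101 → 112.
Km: perfect cubes: 5³, 6³, 7³, …; 125, 216, 343, 512, 729 → 1000.
Photos: +10 each step; 4, 14, 24, 34, 44 → 54.
Putting it together: 112 stops, 1000 km, 54 photos.

112 stops, 1000 km, 54 photos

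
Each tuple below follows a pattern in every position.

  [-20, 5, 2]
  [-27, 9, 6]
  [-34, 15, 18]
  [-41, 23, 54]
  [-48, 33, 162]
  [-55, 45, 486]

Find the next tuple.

[-62, 59, 1458]

First part: −7 each step, so -20, -27, -34, -41, -48, -55 → -62.
Second part goes 5, 9, 15, 23, 33, 45 → 59 (differences are 4, 6, 8, … (increasing by 2 each time)).
For the third part, ×3 each step: 2, 6, 18, 54, 162, 486 → 1458.
Combining the parts gives [-62, 59, 1458].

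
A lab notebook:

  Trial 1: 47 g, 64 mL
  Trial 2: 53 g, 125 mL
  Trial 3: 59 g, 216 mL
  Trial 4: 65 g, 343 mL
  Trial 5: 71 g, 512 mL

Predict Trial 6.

77 g, 729 mL

G: +6 each step, so 47, 53, 59, 65, 71 → 77.
ML goes 64, 125, 216, 343, 512 → 729 (perfect cubes: 4³, 5³, 6³, …).
Putting it together: 77 g, 729 mL.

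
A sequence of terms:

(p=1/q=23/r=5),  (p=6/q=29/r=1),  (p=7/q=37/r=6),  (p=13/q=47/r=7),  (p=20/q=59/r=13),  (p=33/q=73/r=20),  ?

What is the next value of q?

89

P: each term is the sum of the two before it, so 1, 6, 7, 13, 20, 33 → 53.
Q goes 23, 29, 37, 47, 59, 73 → 89 (differences are 6, 8, 10, … (increasing by 2 each time)).
R — always the previous value of the p: 5, 1, 6, 7, 13, 20 → 33.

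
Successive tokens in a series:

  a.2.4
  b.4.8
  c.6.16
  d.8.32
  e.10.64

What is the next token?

f.12.128

For the letter, letters move forward 1 place in the alphabet: a, b, c, d, e → f.
Second component goes 2, 4, 6, 8, 10 → 12 (+2 each step).
Third component — ×2 each step: 4, 8, 16, 32, 64 → 128.
Combining the parts gives f.12.128.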